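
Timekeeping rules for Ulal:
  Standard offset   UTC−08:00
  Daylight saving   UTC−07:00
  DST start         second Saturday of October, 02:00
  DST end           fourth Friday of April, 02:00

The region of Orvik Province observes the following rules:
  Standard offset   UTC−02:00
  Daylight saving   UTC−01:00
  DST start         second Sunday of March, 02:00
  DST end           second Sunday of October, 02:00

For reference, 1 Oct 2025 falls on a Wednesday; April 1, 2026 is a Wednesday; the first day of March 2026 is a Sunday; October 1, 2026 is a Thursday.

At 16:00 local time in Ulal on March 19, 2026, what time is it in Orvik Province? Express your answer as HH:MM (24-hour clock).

22:00

1 October 2025 is a Wednesday, so the first Saturday is October 4 and the second is October 11.
1 April 2026 is a Wednesday, so the first Friday is April 3 and the fourth is April 24.
Daylight saving runs 11 October 2025 – 24 April 2026; March 19, 2026 is inside that window, so Ulal is at UTC−07:00.
16:00 Ulal + 7h = 23:00 UTC.
1 March 2026 is a Sunday, so the first Sunday is March 1 and the second is March 8.
1 October 2026 is a Thursday, so the first Sunday is October 4 and the second is October 11.
At the standard offset (UTC−02:00), 23:00 UTC − 2h = 21:00 Orvik Province standard time.
Daylight saving runs 8 March – 11 October; the standard-time date in Orvik Province, March 19, 2026, is inside that window, so Orvik Province is at UTC−01:00.
23:00 UTC − 1h = 22:00 Orvik Province.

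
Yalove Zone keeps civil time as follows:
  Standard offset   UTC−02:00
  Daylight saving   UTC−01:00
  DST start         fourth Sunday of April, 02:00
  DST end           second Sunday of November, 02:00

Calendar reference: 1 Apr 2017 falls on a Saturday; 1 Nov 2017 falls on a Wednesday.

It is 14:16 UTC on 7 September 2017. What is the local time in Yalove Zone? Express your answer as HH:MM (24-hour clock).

1 April 2017 is a Saturday, so the first Sunday is April 2 and the fourth is April 23.
1 November 2017 is a Wednesday, so the first Sunday is November 5 and the second is November 12.
At the standard offset (UTC−02:00), 14:16 UTC − 2h = 12:16 Yalove Zone standard time.
The standard-time date in Yalove Zone, 7 September 2017, falls between 23 April and 12 November, so daylight saving is in effect and Yalove Zone is at UTC−01:00.
14:16 UTC − 1h = 13:16 local.

13:16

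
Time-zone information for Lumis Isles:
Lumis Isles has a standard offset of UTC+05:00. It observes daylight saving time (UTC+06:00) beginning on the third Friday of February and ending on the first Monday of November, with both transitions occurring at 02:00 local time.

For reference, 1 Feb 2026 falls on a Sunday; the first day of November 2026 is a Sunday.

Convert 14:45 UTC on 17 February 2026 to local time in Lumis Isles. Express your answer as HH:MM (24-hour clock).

1 February 2026 is a Sunday, so the first Friday is February 6 and the third is February 20.
1 November 2026 is a Sunday, so the first Monday is November 2.
At the standard offset (UTC+05:00), 14:45 UTC + 5h = 19:45 Lumis Isles standard time.
The standard-time date in Lumis Isles, 17 February 2026, does not fall between 20 February and 2 November, so daylight saving is not in effect and Lumis Isles is at UTC+05:00.
14:45 UTC + 5h = 19:45 local.

19:45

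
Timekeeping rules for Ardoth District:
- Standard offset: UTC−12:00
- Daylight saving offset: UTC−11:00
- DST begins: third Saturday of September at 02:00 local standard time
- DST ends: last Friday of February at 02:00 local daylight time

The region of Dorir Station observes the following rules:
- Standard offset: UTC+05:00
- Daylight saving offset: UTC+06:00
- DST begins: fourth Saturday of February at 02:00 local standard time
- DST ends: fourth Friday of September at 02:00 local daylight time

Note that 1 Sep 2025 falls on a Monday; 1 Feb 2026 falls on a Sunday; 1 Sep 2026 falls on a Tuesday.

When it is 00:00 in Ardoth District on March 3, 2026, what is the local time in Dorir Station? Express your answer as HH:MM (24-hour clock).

1 September 2025 is a Monday, so the first Saturday is September 6 and the third is September 20.
1 February 2026 is a Sunday, so Fridays fall on 6, 13, 20, 27; the last is February 27.
March 3, 2026 is outside the daylight-saving period (20 September 2025 – 27 February 2026), so Ardoth District is on standard time, UTC−12:00.
00:00 Ardoth District + 12h = 12:00 UTC.
1 February 2026 is a Sunday, so the first Saturday is February 7 and the fourth is February 28.
1 September 2026 is a Tuesday, so the first Friday is September 4 and the fourth is September 25.
At the standard offset (UTC+05:00), 12:00 UTC + 5h = 17:00 Dorir Station standard time.
The standard-time date in Dorir Station, March 3, 2026, lies within the daylight-saving period (28 February – 25 September), so Dorir Station is on daylight time, UTC+06:00.
12:00 UTC + 6h = 18:00 Dorir Station.

18:00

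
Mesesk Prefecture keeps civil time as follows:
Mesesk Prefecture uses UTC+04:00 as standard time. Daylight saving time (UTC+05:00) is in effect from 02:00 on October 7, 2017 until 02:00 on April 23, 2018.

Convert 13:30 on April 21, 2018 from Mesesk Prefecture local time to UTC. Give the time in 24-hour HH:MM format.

08:30

April 21, 2018 lies within the daylight-saving period (7 October 2017 – 23 April 2018), so Mesesk Prefecture is on daylight time, UTC+05:00.
13:30 local − 5h = 08:30 UTC.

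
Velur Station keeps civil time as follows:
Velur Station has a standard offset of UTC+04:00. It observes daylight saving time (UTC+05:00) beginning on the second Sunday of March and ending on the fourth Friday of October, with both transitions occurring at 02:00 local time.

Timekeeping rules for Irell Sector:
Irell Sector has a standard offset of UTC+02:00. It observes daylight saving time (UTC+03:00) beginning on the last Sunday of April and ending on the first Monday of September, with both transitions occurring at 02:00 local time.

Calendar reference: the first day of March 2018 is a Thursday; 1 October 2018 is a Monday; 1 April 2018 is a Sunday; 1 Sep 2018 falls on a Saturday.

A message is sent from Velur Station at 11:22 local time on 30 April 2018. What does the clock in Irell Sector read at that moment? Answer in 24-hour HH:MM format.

09:22

1 March 2018 is a Thursday, so the first Sunday is March 4 and the second is March 11.
1 October 2018 is a Monday, so the first Friday is October 5 and the fourth is October 26.
30 April 2018 lies within the daylight-saving period (11 March – 26 October), so Velur Station is on daylight time, UTC+05:00.
11:22 Velur Station − 5h = 06:22 UTC.
1 April 2018 is a Sunday, so Sundays fall on 1, 8, 15, 22, 29; the last is April 29.
1 September 2018 is a Saturday, so the first Monday is September 3.
At the standard offset (UTC+02:00), 06:22 UTC + 2h = 08:22 Irell Sector standard time.
The standard-time date in Irell Sector, 30 April 2018, lies within the daylight-saving period (29 April – 3 September), so Irell Sector is on daylight time, UTC+03:00.
06:22 UTC + 3h = 09:22 Irell Sector.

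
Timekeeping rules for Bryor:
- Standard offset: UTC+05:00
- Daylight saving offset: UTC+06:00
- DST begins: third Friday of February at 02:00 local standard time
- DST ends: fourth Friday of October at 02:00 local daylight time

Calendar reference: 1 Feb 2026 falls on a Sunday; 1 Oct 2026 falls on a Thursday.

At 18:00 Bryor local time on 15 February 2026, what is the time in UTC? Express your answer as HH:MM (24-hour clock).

13:00

1 February 2026 is a Sunday, so the first Friday is February 6 and the third is February 20.
1 October 2026 is a Thursday, so the first Friday is October 2 and the fourth is October 23.
15 February 2026 does not fall between 20 February and 23 October, so daylight saving is not in effect and Bryor is at UTC+05:00.
18:00 local − 5h = 13:00 UTC.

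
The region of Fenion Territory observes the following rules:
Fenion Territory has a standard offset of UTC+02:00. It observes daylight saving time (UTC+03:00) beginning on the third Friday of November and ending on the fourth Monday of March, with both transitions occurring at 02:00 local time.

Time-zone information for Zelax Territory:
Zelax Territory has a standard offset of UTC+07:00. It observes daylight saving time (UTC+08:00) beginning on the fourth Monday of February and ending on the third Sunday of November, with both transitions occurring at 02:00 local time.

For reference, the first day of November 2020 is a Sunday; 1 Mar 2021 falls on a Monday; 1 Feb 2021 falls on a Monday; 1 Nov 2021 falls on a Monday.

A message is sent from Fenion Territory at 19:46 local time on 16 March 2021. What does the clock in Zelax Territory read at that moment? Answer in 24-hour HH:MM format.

00:46

1 November 2020 is a Sunday, so the first Friday is November 6 and the third is November 20.
1 March 2021 is a Monday, so the first Monday is March 1 and the fourth is March 22.
16 March 2021 falls between 20 November 2020 and 22 March 2021, so daylight saving is in effect and Fenion Territory is at UTC+03:00.
19:46 Fenion Territory − 3h = 16:46 UTC.
1 February 2021 is a Monday, so the first Monday is February 1 and the fourth is February 22.
1 November 2021 is a Monday, so the first Sunday is November 7 and the third is November 21.
At the standard offset (UTC+07:00), 16:46 UTC + 7h = 23:46 Zelax Territory standard time.
The standard-time date in Zelax Territory, 16 March 2021, lies within the daylight-saving period (22 February – 21 November), so Zelax Territory is on daylight time, UTC+08:00.
16:46 UTC + 8h = 00:46 Zelax Territory (rolling into the next day, 17 March 2021).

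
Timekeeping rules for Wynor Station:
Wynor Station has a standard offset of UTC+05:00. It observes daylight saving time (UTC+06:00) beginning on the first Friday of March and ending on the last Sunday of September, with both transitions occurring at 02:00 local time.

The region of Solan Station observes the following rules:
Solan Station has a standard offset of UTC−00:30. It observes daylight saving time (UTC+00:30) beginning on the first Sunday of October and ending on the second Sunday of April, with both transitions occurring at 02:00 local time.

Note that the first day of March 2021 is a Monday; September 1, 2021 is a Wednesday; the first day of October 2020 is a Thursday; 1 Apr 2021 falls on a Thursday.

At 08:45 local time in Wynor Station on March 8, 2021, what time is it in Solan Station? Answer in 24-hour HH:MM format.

1 March 2021 is a Monday, so the first Friday is March 5.
1 September 2021 is a Wednesday, so Sundays fall on 5, 12, 19, 26; the last is September 26.
March 8, 2021 lies within the daylight-saving period (5 March – 26 September), so Wynor Station is on daylight time, UTC+06:00.
08:45 Wynor Station − 6h = 02:45 UTC.
1 October 2020 is a Thursday, so the first Sunday is October 4.
1 April 2021 is a Thursday, so the first Sunday is April 4 and the second is April 11.
At the standard offset (UTC−00:30), 02:45 UTC − 0h30m = 02:15 Solan Station standard time.
Daylight saving runs 4 October 2020 – 11 April 2021; the standard-time date in Solan Station, March 8, 2021, is inside that window, so Solan Station is at UTC+00:30.
02:45 UTC + 0h30m = 03:15 Solan Station.

03:15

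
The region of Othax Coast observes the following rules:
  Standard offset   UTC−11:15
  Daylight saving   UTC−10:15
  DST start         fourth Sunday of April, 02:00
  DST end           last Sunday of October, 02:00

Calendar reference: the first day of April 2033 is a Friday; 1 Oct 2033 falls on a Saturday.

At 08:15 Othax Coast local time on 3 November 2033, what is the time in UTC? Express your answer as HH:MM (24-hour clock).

19:30

1 April 2033 is a Friday, so the first Sunday is April 3 and the fourth is April 24.
1 October 2033 is a Saturday, so Sundays fall on 2, 9, 16, 23, 30; the last is October 30.
3 November 2033 is outside the daylight-saving period (24 April – 30 October), so Othax Coast is on standard time, UTC−11:15.
08:15 local + 11h15m = 19:30 UTC.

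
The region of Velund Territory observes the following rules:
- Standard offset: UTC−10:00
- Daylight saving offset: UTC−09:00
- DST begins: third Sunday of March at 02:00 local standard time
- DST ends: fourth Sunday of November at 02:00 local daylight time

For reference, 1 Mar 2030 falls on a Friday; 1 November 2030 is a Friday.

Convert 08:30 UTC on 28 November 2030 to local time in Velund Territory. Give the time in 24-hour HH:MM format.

1 March 2030 is a Friday, so the first Sunday is March 3 and the third is March 17.
1 November 2030 is a Friday, so the first Sunday is November 3 and the fourth is November 24.
At the standard offset (UTC−10:00), 08:30 UTC − 10h = 22:30 Velund Territory standard time (rolling into the previous day, 27 November 2030).
Daylight saving runs 17 March – 24 November; the standard-time date in Velund Territory, 27 November 2030, is outside that window, so Velund Territory is on standard time at UTC−10:00.
08:30 UTC − 10h = 22:30 local (rolling into the previous day, 27 November 2030).

22:30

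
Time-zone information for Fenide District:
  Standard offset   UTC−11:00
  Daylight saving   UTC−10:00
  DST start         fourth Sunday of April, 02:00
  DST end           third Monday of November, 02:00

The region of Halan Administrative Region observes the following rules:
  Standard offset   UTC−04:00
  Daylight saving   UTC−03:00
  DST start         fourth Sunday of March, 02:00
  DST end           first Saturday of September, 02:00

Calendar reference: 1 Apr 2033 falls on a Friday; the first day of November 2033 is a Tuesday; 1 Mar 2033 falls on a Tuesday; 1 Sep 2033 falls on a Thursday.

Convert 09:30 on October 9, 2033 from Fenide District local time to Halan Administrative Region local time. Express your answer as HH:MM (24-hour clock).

15:30

1 April 2033 is a Friday, so the first Sunday is April 3 and the fourth is April 24.
1 November 2033 is a Tuesday, so the first Monday is November 7 and the third is November 21.
October 9, 2033 lies within the daylight-saving period (24 April – 21 November), so Fenide District is on daylight time, UTC−10:00.
09:30 Fenide District + 10h = 19:30 UTC.
1 March 2033 is a Tuesday, so the first Sunday is March 6 and the fourth is March 27.
1 September 2033 is a Thursday, so the first Saturday is September 3.
At the standard offset (UTC−04:00), 19:30 UTC − 4h = 15:30 Halan Administrative Region standard time.
The standard-time date in Halan Administrative Region, October 9, 2033, is outside the daylight-saving period (27 March – 3 September), so Halan Administrative Region is on standard time, UTC−04:00.
19:30 UTC − 4h = 15:30 Halan Administrative Region.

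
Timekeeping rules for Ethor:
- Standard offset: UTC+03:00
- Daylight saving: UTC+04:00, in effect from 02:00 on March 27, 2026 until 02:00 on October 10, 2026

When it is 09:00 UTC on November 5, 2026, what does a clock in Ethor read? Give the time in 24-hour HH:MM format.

At the standard offset (UTC+03:00), 09:00 UTC + 3h = 12:00 Ethor standard time.
The standard-time date in Ethor, November 5, 2026, is outside the daylight-saving period (27 March – 10 October), so Ethor is on standard time, UTC+03:00.
09:00 UTC + 3h = 12:00 local.

12:00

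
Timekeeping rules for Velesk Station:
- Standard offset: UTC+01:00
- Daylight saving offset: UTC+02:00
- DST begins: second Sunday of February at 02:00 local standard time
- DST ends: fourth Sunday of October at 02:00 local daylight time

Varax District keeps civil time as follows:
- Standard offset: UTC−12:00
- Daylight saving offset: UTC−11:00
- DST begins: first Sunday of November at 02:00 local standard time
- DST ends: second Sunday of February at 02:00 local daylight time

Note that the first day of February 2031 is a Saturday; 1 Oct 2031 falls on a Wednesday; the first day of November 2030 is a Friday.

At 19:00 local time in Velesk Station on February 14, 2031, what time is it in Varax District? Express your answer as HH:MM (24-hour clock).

05:00

1 February 2031 is a Saturday, so the first Sunday is February 2 and the second is February 9.
1 October 2031 is a Wednesday, so the first Sunday is October 5 and the fourth is October 26.
Daylight saving runs 9 February – 26 October; February 14, 2031 is inside that window, so Velesk Station is at UTC+02:00.
19:00 Velesk Station − 2h = 17:00 UTC.
1 November 2030 is a Friday, so the first Sunday is November 3.
1 February 2031 is a Saturday, so the first Sunday is February 2 and the second is February 9.
At the standard offset (UTC−12:00), 17:00 UTC − 12h = 05:00 Varax District standard time.
The standard-time date in Varax District, February 14, 2031, is outside the daylight-saving period (3 November 2030 – 9 February 2031), so Varax District is on standard time, UTC−12:00.
17:00 UTC − 12h = 05:00 Varax District.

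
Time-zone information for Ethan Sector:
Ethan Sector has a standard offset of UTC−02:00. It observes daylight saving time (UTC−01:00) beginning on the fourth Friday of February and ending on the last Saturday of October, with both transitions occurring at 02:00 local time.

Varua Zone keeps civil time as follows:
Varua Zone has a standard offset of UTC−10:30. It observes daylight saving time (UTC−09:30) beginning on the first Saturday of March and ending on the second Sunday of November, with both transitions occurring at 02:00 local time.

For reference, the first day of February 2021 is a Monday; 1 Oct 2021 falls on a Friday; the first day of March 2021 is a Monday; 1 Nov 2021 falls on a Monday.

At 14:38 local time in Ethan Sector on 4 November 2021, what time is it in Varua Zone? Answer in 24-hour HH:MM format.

07:08

1 February 2021 is a Monday, so the first Friday is February 5 and the fourth is February 26.
1 October 2021 is a Friday, so Saturdays fall on 2, 9, 16, 23, 30; the last is October 30.
Daylight saving runs 26 February – 30 October; 4 November 2021 is outside that window, so Ethan Sector is on standard time at UTC−02:00.
14:38 Ethan Sector + 2h = 16:38 UTC.
1 March 2021 is a Monday, so the first Saturday is March 6.
1 November 2021 is a Monday, so the first Sunday is November 7 and the second is November 14.
At the standard offset (UTC−10:30), 16:38 UTC − 10h30m = 06:08 Varua Zone standard time.
Daylight saving runs 6 March – 14 November; the standard-time date in Varua Zone, 4 November 2021, is inside that window, so Varua Zone is at UTC−09:30.
16:38 UTC − 9h30m = 07:08 Varua Zone.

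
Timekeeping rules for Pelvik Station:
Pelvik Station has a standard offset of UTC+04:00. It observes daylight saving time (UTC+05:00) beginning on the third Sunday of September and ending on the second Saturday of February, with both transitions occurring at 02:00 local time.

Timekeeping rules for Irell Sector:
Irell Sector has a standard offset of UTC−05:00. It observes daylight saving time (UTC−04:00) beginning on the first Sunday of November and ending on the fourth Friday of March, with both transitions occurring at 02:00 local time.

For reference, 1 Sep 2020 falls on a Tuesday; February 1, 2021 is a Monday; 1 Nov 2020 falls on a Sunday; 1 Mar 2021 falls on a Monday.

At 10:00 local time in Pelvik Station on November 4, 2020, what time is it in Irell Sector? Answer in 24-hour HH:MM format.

1 September 2020 is a Tuesday, so the first Sunday is September 6 and the third is September 20.
1 February 2021 is a Monday, so the first Saturday is February 6 and the second is February 13.
November 4, 2020 lies within the daylight-saving period (20 September 2020 – 13 February 2021), so Pelvik Station is on daylight time, UTC+05:00.
10:00 Pelvik Station − 5h = 05:00 UTC.
1 November 2020 is a Sunday, so the first Sunday is November 1.
1 March 2021 is a Monday, so the first Friday is March 5 and the fourth is March 26.
At the standard offset (UTC−05:00), 05:00 UTC − 5h = 00:00 Irell Sector standard time.
Daylight saving runs 1 November 2020 – 26 March 2021; the standard-time date in Irell Sector, November 4, 2020, is inside that window, so Irell Sector is at UTC−04:00.
05:00 UTC − 4h = 01:00 Irell Sector.

01:00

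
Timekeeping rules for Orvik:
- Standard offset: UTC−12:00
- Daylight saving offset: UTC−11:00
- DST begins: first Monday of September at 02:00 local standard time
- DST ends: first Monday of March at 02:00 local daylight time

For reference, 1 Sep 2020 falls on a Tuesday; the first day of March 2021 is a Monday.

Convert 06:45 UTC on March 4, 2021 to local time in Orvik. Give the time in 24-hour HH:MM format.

18:45

1 September 2020 is a Tuesday, so the first Monday is September 7.
1 March 2021 is a Monday, so the first Monday is March 1.
At the standard offset (UTC−12:00), 06:45 UTC − 12h = 18:45 Orvik standard time (rolling into the previous day, 3 March 2021).
The standard-time date in Orvik, March 3, 2021, does not fall between 7 September 2020 and 1 March 2021, so daylight saving is not in effect and Orvik is at UTC−12:00.
06:45 UTC − 12h = 18:45 local (rolling into the previous day, 3 March 2021).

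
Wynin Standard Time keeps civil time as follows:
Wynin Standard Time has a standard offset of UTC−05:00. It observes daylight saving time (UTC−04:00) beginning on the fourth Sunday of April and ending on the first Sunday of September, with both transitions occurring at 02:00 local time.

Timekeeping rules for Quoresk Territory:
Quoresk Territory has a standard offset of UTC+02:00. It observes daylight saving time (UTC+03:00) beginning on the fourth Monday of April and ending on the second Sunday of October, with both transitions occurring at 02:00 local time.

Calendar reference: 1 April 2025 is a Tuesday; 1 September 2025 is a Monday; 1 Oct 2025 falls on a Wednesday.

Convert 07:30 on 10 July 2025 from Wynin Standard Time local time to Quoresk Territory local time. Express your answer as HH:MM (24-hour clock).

1 April 2025 is a Tuesday, so the first Sunday is April 6 and the fourth is April 27.
1 September 2025 is a Monday, so the first Sunday is September 7.
10 July 2025 lies within the daylight-saving period (27 April – 7 September), so Wynin Standard Time is on daylight time, UTC−04:00.
07:30 Wynin Standard Time + 4h = 11:30 UTC.
1 April 2025 is a Tuesday, so the first Monday is April 7 and the fourth is April 28.
1 October 2025 is a Wednesday, so the first Sunday is October 5 and the second is October 12.
At the standard offset (UTC+02:00), 11:30 UTC + 2h = 13:30 Quoresk Territory standard time.
The standard-time date in Quoresk Territory, 10 July 2025, falls between 28 April and 12 October, so daylight saving is in effect and Quoresk Territory is at UTC+03:00.
11:30 UTC + 3h = 14:30 Quoresk Territory.

14:30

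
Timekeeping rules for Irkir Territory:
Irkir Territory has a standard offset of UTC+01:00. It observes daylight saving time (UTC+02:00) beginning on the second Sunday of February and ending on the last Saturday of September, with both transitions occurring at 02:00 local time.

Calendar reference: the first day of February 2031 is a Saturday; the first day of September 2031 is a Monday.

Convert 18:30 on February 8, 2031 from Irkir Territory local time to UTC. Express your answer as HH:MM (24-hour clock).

1 February 2031 is a Saturday, so the first Sunday is February 2 and the second is February 9.
1 September 2031 is a Monday, so Saturdays fall on 6, 13, 20, 27; the last is September 27.
Daylight saving runs 9 February – 27 September; February 8, 2031 is outside that window, so Irkir Territory is on standard time at UTC+01:00.
18:30 local − 1h = 17:30 UTC.

17:30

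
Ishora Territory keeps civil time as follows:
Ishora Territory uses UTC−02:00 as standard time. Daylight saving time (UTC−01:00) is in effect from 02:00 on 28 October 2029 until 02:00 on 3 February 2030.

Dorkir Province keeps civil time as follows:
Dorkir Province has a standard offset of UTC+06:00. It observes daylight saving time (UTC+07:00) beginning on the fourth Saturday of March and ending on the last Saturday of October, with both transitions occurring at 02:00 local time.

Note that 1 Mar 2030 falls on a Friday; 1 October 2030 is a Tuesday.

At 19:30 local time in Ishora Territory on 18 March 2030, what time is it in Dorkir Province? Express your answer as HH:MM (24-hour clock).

18 March 2030 does not fall between 28 October 2029 and 3 February 2030, so daylight saving is not in effect and Ishora Territory is at UTC−02:00.
19:30 Ishora Territory + 2h = 21:30 UTC.
1 March 2030 is a Friday, so the first Saturday is March 2 and the fourth is March 23.
1 October 2030 is a Tuesday, so Saturdays fall on 5, 12, 19, 26; the last is October 26.
At the standard offset (UTC+06:00), 21:30 UTC + 6h = 03:30 Dorkir Province standard time (rolling into the next day, 19 March 2030).
The standard-time date in Dorkir Province, 19 March 2030, is outside the daylight-saving period (23 March – 26 October), so Dorkir Province is on standard time, UTC+06:00.
21:30 UTC + 6h = 03:30 Dorkir Province (rolling into the next day, 19 March 2030).

03:30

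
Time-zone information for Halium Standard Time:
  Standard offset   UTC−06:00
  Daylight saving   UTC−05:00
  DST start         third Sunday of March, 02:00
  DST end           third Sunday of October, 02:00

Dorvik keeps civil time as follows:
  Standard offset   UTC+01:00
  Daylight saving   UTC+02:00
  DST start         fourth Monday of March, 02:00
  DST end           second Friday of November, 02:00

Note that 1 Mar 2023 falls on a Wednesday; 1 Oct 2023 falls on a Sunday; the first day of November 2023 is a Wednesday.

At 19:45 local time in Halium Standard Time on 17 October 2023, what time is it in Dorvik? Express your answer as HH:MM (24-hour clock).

1 March 2023 is a Wednesday, so the first Sunday is March 5 and the third is March 19.
1 October 2023 is a Sunday, so the first Sunday is October 1 and the third is October 15.
17 October 2023 does not fall between 19 March and 15 October, so daylight saving is not in effect and Halium Standard Time is at UTC−06:00.
19:45 Halium Standard Time + 6h = 01:45 UTC (rolling into the next day, 18 October 2023).
1 March 2023 is a Wednesday, so the first Monday is March 6 and the fourth is March 27.
1 November 2023 is a Wednesday, so the first Friday is November 3 and the second is November 10.
At the standard offset (UTC+01:00), 01:45 UTC + 1h = 02:45 Dorvik standard time.
The standard-time date in Dorvik, 18 October 2023, falls between 27 March and 10 November, so daylight saving is in effect and Dorvik is at UTC+02:00.
01:45 UTC + 2h = 03:45 Dorvik.

03:45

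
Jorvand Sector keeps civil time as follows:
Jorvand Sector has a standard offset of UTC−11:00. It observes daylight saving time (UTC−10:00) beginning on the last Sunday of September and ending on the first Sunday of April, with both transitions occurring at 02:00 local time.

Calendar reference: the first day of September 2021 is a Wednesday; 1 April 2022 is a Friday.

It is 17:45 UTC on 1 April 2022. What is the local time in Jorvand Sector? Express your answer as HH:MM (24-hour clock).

1 September 2021 is a Wednesday, so Sundays fall on 5, 12, 19, 26; the last is September 26.
1 April 2022 is a Friday, so the first Sunday is April 3.
At the standard offset (UTC−11:00), 17:45 UTC − 11h = 06:45 Jorvand Sector standard time.
Daylight saving runs 26 September 2021 – 3 April 2022; the standard-time date in Jorvand Sector, 1 April 2022, is inside that window, so Jorvand Sector is at UTC−10:00.
17:45 UTC − 10h = 07:45 local.

07:45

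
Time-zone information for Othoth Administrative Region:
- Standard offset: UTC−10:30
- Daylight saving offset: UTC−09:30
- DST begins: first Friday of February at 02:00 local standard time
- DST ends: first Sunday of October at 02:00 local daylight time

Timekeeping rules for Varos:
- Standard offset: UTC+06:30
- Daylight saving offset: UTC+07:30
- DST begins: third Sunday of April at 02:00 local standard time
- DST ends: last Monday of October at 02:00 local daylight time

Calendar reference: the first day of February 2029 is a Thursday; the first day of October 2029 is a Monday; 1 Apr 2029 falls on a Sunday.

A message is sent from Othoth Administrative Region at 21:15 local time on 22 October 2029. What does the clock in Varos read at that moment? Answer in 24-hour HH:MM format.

15:15

1 February 2029 is a Thursday, so the first Friday is February 2.
1 October 2029 is a Monday, so the first Sunday is October 7.
Daylight saving runs 2 February – 7 October; 22 October 2029 is outside that window, so Othoth Administrative Region is on standard time at UTC−10:30.
21:15 Othoth Administrative Region + 10h30m = 07:45 UTC (rolling into the next day, 23 October 2029).
1 April 2029 is a Sunday, so the first Sunday is April 1 and the third is April 15.
1 October 2029 is a Monday, so Mondays fall on 1, 8, 15, 22, 29; the last is October 29.
At the standard offset (UTC+06:30), 07:45 UTC + 6h30m = 14:15 Varos standard time.
The standard-time date in Varos, 23 October 2029, falls between 15 April and 29 October, so daylight saving is in effect and Varos is at UTC+07:30.
07:45 UTC + 7h30m = 15:15 Varos.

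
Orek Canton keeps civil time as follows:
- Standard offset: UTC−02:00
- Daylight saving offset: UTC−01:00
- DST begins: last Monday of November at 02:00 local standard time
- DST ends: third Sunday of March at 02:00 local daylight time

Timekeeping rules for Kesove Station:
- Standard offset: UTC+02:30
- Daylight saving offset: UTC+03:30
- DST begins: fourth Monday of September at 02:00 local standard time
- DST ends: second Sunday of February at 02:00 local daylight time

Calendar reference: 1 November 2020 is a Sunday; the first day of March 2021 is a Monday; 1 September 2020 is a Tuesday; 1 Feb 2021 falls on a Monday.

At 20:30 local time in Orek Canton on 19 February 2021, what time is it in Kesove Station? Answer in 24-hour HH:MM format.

1 November 2020 is a Sunday, so Mondays fall on 2, 9, 16, 23, 30; the last is November 30.
1 March 2021 is a Monday, so the first Sunday is March 7 and the third is March 21.
Daylight saving runs 30 November 2020 – 21 March 2021; 19 February 2021 is inside that window, so Orek Canton is at UTC−01:00.
20:30 Orek Canton + 1h = 21:30 UTC.
1 September 2020 is a Tuesday, so the first Monday is September 7 and the fourth is September 28.
1 February 2021 is a Monday, so the first Sunday is February 7 and the second is February 14.
At the standard offset (UTC+02:30), 21:30 UTC + 2h30m = 00:00 Kesove Station standard time (rolling into the next day, 20 February 2021).
The standard-time date in Kesove Station, 20 February 2021, does not fall between 28 September 2020 and 14 February 2021, so daylight saving is not in effect and Kesove Station is at UTC+02:30.
21:30 UTC + 2h30m = 00:00 Kesove Station (rolling into the next day, 20 February 2021).

00:00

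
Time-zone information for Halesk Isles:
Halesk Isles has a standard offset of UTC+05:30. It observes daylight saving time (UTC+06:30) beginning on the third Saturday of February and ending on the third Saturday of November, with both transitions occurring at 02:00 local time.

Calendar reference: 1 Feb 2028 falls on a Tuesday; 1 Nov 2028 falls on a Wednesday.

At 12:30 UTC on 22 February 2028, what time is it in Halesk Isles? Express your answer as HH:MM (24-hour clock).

1 February 2028 is a Tuesday, so the first Saturday is February 5 and the third is February 19.
1 November 2028 is a Wednesday, so the first Saturday is November 4 and the third is November 18.
At the standard offset (UTC+05:30), 12:30 UTC + 5h30m = 18:00 Halesk Isles standard time.
The standard-time date in Halesk Isles, 22 February 2028, lies within the daylight-saving period (19 February – 18 November), so Halesk Isles is on daylight time, UTC+06:30.
12:30 UTC + 6h30m = 19:00 local.

19:00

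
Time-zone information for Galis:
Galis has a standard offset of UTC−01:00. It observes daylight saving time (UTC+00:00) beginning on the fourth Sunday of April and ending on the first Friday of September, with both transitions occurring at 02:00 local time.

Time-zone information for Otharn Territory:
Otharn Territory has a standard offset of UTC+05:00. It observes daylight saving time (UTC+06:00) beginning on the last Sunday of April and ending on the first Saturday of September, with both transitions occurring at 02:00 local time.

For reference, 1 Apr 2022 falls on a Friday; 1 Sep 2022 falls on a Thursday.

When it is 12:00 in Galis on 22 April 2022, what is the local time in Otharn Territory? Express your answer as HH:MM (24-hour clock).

1 April 2022 is a Friday, so the first Sunday is April 3 and the fourth is April 24.
1 September 2022 is a Thursday, so the first Friday is September 2.
Daylight saving runs 24 April – 2 September; 22 April 2022 is outside that window, so Galis is on standard time at UTC−01:00.
12:00 Galis + 1h = 13:00 UTC.
1 April 2022 is a Friday, so Sundays fall on 3, 10, 17, 24; the last is April 24.
1 September 2022 is a Thursday, so the first Saturday is September 3.
At the standard offset (UTC+05:00), 13:00 UTC + 5h = 18:00 Otharn Territory standard time.
The standard-time date in Otharn Territory, 22 April 2022, does not fall between 24 April and 3 September, so daylight saving is not in effect and Otharn Territory is at UTC+05:00.
13:00 UTC + 5h = 18:00 Otharn Territory.

18:00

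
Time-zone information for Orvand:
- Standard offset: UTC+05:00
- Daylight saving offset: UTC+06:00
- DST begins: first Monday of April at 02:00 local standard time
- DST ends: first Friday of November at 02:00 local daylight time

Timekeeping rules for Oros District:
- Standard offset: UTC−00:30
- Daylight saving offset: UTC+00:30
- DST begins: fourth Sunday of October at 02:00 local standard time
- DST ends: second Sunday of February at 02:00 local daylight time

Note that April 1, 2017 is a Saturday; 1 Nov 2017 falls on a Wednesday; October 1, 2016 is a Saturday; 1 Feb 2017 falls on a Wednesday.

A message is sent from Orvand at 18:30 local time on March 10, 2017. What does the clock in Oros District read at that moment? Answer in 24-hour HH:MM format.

13:00

1 April 2017 is a Saturday, so the first Monday is April 3.
1 November 2017 is a Wednesday, so the first Friday is November 3.
Daylight saving runs 3 April – 3 November; March 10, 2017 is outside that window, so Orvand is on standard time at UTC+05:00.
18:30 Orvand − 5h = 13:30 UTC.
1 October 2016 is a Saturday, so the first Sunday is October 2 and the fourth is October 23.
1 February 2017 is a Wednesday, so the first Sunday is February 5 and the second is February 12.
At the standard offset (UTC−00:30), 13:30 UTC − 0h30m = 13:00 Oros District standard time.
The standard-time date in Oros District, March 10, 2017, is outside the daylight-saving period (23 October 2016 – 12 February 2017), so Oros District is on standard time, UTC−00:30.
13:30 UTC − 0h30m = 13:00 Oros District.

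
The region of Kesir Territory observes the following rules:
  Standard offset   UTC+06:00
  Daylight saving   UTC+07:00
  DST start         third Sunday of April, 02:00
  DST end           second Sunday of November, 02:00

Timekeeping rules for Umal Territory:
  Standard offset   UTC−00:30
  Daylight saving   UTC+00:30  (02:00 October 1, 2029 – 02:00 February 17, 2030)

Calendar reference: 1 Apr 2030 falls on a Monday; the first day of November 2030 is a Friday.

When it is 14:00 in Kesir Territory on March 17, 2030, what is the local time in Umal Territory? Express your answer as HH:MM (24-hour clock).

07:30

1 April 2030 is a Monday, so the first Sunday is April 7 and the third is April 21.
1 November 2030 is a Friday, so the first Sunday is November 3 and the second is November 10.
March 17, 2030 is outside the daylight-saving period (21 April – 10 November), so Kesir Territory is on standard time, UTC+06:00.
14:00 Kesir Territory − 6h = 08:00 UTC.
At the standard offset (UTC−00:30), 08:00 UTC − 0h30m = 07:30 Umal Territory standard time.
The standard-time date in Umal Territory, March 17, 2030, is outside the daylight-saving period (1 October 2029 – 17 February 2030), so Umal Territory is on standard time, UTC−00:30.
08:00 UTC − 0h30m = 07:30 Umal Territory.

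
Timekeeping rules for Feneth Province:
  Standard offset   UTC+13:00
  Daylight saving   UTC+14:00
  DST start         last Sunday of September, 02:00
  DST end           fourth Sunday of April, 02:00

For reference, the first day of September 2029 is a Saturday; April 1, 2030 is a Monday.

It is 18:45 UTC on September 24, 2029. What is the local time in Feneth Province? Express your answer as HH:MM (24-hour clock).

07:45

1 September 2029 is a Saturday, so Sundays fall on 2, 9, 16, 23, 30; the last is September 30.
1 April 2030 is a Monday, so the first Sunday is April 7 and the fourth is April 28.
At the standard offset (UTC+13:00), 18:45 UTC + 13h = 07:45 Feneth Province standard time (rolling into the next day, 25 September 2029).
Daylight saving runs 30 September 2029 – 28 April 2030; the standard-time date in Feneth Province, September 25, 2029, is outside that window, so Feneth Province is on standard time at UTC+13:00.
18:45 UTC + 13h = 07:45 local (rolling into the next day, 25 September 2029).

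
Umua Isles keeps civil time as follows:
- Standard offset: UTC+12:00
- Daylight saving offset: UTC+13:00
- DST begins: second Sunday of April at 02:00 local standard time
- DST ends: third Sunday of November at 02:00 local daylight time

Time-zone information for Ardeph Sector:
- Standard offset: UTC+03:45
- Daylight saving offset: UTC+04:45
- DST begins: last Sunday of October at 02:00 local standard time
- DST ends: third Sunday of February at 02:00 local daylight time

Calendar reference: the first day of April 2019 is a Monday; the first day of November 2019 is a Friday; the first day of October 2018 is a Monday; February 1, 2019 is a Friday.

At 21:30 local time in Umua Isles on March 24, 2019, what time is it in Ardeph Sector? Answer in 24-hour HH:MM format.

13:15

1 April 2019 is a Monday, so the first Sunday is April 7 and the second is April 14.
1 November 2019 is a Friday, so the first Sunday is November 3 and the third is November 17.
March 24, 2019 is outside the daylight-saving period (14 April – 17 November), so Umua Isles is on standard time, UTC+12:00.
21:30 Umua Isles − 12h = 09:30 UTC.
1 October 2018 is a Monday, so Sundays fall on 7, 14, 21, 28; the last is October 28.
1 February 2019 is a Friday, so the first Sunday is February 3 and the third is February 17.
At the standard offset (UTC+03:45), 09:30 UTC + 3h45m = 13:15 Ardeph Sector standard time.
Daylight saving runs 28 October 2018 – 17 February 2019; the standard-time date in Ardeph Sector, March 24, 2019, is outside that window, so Ardeph Sector is on standard time at UTC+03:45.
09:30 UTC + 3h45m = 13:15 Ardeph Sector.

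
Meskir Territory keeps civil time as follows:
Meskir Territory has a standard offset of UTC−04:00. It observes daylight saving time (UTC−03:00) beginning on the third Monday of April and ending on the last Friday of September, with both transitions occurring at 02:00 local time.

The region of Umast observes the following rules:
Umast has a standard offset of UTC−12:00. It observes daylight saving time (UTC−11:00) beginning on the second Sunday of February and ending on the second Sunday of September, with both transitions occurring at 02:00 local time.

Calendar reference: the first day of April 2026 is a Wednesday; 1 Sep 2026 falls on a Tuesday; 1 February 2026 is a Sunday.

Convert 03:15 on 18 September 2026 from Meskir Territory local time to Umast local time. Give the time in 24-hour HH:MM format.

1 April 2026 is a Wednesday, so the first Monday is April 6 and the third is April 20.
1 September 2026 is a Tuesday, so Fridays fall on 4, 11, 18, 25; the last is September 25.
18 September 2026 lies within the daylight-saving period (20 April – 25 September), so Meskir Territory is on daylight time, UTC−03:00.
03:15 Meskir Territory + 3h = 06:15 UTC.
1 February 2026 is a Sunday, so the first Sunday is February 1 and the second is February 8.
1 September 2026 is a Tuesday, so the first Sunday is September 6 and the second is September 13.
At the standard offset (UTC−12:00), 06:15 UTC − 12h = 18:15 Umast standard time (rolling into the previous day, 17 September 2026).
The standard-time date in Umast, 17 September 2026, is outside the daylight-saving period (8 February – 13 September), so Umast is on standard time, UTC−12:00.
06:15 UTC − 12h = 18:15 Umast (rolling into the previous day, 17 September 2026).

18:15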